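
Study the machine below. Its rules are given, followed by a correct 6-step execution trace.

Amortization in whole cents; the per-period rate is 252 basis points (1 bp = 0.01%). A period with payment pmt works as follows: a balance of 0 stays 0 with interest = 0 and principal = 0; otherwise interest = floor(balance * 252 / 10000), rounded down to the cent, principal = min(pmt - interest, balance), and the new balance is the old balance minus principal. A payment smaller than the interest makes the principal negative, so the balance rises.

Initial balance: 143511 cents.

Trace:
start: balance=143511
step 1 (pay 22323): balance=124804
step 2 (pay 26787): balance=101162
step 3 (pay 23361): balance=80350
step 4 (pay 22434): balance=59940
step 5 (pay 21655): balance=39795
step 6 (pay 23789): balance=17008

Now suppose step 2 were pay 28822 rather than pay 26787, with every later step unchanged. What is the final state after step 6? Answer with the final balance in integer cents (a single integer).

14761

(re-executing from step 2 with the substitution; state before step 2: balance=124804)
step 2 (pay 28822): balance=99127
step 3 (pay 23361): balance=78264
step 4 (pay 22434): balance=57802
step 5 (pay 21655): balance=37603
step 6 (pay 23789): balance=14761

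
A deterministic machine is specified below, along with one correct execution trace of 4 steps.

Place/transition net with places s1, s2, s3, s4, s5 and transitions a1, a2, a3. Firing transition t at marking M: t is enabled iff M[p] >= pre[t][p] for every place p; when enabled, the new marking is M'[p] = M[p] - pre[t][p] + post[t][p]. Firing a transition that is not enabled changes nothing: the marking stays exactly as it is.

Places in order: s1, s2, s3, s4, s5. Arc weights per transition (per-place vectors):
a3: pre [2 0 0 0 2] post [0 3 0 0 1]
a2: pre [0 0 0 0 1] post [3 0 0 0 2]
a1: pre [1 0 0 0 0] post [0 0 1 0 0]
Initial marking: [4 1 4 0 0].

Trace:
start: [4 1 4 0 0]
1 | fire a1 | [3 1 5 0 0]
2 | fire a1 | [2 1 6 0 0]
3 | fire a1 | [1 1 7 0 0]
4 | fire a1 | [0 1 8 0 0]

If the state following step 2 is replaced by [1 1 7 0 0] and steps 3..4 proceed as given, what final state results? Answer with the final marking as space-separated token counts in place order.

state after step 2 := [1 1 7 0 0]
3 | fire a1 | [0 1 8 0 0]
4 | fire a1 | [0 1 8 0 0]

0 1 8 0 0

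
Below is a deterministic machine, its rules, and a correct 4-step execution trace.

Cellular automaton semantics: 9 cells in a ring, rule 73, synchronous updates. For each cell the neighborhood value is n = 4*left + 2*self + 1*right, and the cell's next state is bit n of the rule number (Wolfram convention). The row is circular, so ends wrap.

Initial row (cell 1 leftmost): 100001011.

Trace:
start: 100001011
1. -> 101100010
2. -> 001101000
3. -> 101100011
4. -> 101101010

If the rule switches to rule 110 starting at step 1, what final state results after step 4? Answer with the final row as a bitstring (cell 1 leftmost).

111011111

(re-executing steps 1..4 under rule 110; state before step 1: 100001011)
1. -> 100011110
2. -> 100110011
3. -> 101110110
4. -> 111011111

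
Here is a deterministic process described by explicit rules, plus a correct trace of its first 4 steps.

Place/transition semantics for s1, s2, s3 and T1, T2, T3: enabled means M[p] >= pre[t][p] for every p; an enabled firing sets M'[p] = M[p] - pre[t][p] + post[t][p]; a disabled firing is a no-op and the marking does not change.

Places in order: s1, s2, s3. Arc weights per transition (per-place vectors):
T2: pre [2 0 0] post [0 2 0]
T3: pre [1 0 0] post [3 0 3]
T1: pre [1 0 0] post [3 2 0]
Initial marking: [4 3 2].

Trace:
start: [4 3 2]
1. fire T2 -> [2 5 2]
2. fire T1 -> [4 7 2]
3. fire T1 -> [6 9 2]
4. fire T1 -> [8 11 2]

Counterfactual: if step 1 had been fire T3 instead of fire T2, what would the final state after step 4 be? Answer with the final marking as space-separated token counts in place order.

12 9 5

(re-executing from step 1 with the substitution; state before step 1: [4 3 2])
1. fire T3 -> [6 3 5]
2. fire T1 -> [8 5 5]
3. fire T1 -> [10 7 5]
4. fire T1 -> [12 9 5]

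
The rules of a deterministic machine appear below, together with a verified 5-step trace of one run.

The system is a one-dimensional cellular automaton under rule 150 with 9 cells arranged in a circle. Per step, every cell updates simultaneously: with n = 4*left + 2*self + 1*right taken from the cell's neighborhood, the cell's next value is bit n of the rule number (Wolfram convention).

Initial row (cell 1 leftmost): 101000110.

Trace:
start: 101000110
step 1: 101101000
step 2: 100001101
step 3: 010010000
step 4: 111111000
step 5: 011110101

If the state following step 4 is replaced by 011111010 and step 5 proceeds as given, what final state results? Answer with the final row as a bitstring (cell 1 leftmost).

state after step 4 := 011111010
step 5: 101110011

101110011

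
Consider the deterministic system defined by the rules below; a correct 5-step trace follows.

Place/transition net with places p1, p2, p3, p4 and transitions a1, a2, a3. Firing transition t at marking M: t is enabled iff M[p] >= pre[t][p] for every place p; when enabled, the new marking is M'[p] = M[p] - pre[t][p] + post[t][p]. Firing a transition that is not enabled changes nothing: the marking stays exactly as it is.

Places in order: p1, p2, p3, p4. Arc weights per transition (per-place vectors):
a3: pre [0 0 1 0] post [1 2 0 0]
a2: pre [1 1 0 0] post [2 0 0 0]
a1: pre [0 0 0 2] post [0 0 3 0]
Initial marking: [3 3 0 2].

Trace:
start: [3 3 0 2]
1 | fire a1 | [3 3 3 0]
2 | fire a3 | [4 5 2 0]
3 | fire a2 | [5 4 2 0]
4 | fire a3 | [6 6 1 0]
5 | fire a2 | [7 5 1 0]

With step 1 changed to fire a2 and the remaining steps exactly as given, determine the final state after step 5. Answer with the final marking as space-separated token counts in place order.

(re-executing from step 1 with the substitution; state before step 1: [3 3 0 2])
1 | fire a2 | [4 2 0 2]
2 | fire a3 | [4 2 0 2]
3 | fire a2 | [5 1 0 2]
4 | fire a3 | [5 1 0 2]
5 | fire a2 | [6 0 0 2]

6 0 0 2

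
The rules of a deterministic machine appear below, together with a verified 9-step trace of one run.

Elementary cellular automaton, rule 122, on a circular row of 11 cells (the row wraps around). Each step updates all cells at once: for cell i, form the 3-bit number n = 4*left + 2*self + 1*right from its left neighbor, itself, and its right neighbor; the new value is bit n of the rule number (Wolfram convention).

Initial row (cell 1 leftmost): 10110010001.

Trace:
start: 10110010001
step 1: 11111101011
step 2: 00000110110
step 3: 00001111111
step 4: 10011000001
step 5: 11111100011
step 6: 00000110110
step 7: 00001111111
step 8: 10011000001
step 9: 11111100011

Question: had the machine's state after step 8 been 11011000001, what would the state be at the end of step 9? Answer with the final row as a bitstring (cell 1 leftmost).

01111100011

state after step 8 := 11011000001
step 9: 01111100011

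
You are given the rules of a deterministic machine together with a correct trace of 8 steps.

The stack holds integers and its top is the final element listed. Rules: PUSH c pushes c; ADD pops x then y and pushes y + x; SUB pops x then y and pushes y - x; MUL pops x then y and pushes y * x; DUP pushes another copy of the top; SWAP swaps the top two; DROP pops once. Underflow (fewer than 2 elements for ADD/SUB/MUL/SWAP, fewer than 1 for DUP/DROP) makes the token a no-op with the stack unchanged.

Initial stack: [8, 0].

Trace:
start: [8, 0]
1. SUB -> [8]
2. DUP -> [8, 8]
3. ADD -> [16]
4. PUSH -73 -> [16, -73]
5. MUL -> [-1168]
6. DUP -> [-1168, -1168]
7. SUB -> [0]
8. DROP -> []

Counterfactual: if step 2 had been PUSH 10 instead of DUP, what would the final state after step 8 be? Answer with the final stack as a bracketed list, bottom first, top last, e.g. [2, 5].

[]

(re-executing from step 2 with the substitution; state before step 2: [8])
2. PUSH 10 -> [8, 10]
3. ADD -> [18]
4. PUSH -73 -> [18, -73]
5. MUL -> [-1314]
6. DUP -> [-1314, -1314]
7. SUB -> [0]
8. DROP -> []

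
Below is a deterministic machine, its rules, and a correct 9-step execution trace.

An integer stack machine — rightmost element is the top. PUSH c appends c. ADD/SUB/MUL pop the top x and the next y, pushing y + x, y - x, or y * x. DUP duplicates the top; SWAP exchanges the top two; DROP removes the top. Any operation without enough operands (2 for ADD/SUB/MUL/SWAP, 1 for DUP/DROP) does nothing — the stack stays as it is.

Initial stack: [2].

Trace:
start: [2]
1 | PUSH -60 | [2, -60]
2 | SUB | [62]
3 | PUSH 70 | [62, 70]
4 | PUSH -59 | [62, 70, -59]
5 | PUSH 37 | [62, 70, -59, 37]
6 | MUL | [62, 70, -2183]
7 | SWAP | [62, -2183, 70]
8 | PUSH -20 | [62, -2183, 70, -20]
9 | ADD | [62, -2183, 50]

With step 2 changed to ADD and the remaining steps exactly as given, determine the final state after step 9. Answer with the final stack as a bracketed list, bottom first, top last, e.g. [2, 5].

[-58, -2183, 50]

(re-executing from step 2 with the substitution; state before step 2: [2, -60])
2 | ADD | [-58]
3 | PUSH 70 | [-58, 70]
4 | PUSH -59 | [-58, 70, -59]
5 | PUSH 37 | [-58, 70, -59, 37]
6 | MUL | [-58, 70, -2183]
7 | SWAP | [-58, -2183, 70]
8 | PUSH -20 | [-58, -2183, 70, -20]
9 | ADD | [-58, -2183, 50]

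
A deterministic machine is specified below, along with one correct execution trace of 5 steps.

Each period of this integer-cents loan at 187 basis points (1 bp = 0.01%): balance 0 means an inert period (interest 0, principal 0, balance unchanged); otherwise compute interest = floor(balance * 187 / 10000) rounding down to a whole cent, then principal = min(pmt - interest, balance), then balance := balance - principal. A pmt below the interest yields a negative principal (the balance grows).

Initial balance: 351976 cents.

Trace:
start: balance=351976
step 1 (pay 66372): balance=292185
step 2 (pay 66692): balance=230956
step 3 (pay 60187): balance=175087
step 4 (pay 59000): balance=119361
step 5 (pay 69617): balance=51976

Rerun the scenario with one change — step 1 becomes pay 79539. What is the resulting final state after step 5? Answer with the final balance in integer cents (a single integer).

37796

(re-executing from step 1 with the substitution; state before step 1: balance=351976)
step 1 (pay 79539): balance=279018
step 2 (pay 66692): balance=217543
step 3 (pay 60187): balance=161424
step 4 (pay 59000): balance=105442
step 5 (pay 69617): balance=37796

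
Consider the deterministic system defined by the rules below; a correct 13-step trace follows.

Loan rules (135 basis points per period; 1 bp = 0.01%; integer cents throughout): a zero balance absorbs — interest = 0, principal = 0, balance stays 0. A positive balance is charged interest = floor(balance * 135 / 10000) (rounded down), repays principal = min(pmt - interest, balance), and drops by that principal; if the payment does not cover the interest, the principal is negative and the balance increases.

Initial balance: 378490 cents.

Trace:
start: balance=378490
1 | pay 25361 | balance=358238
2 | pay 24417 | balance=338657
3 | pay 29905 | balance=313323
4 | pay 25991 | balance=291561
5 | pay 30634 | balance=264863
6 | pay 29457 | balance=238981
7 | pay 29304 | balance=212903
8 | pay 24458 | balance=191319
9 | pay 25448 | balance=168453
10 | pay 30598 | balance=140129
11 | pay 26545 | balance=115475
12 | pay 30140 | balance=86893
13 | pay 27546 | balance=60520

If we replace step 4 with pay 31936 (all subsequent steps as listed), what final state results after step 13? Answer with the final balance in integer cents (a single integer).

53811

(re-executing from step 4 with the substitution; state before step 4: balance=313323)
4 | pay 31936 | balance=285616
5 | pay 30634 | balance=258837
6 | pay 29457 | balance=232874
7 | pay 29304 | balance=206713
8 | pay 24458 | balance=185045
9 | pay 25448 | balance=162095
10 | pay 30598 | balance=133685
11 | pay 26545 | balance=108944
12 | pay 30140 | balance=80274
13 | pay 27546 | balance=53811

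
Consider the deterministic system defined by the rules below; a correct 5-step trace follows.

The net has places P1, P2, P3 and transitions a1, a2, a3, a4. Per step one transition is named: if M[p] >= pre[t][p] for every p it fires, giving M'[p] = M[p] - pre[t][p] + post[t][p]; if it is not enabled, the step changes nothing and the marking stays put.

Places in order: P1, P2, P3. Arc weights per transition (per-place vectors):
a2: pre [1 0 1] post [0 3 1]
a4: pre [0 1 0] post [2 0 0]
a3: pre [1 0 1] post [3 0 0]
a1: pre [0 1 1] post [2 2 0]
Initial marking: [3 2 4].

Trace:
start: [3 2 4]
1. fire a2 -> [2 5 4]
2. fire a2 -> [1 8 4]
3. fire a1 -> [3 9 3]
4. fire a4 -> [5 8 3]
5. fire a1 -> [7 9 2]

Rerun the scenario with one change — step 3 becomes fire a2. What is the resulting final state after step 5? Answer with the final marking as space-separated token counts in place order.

(re-executing from step 3 with the substitution; state before step 3: [1 8 4])
3. fire a2 -> [0 11 4]
4. fire a4 -> [2 10 4]
5. fire a1 -> [4 11 3]

4 11 3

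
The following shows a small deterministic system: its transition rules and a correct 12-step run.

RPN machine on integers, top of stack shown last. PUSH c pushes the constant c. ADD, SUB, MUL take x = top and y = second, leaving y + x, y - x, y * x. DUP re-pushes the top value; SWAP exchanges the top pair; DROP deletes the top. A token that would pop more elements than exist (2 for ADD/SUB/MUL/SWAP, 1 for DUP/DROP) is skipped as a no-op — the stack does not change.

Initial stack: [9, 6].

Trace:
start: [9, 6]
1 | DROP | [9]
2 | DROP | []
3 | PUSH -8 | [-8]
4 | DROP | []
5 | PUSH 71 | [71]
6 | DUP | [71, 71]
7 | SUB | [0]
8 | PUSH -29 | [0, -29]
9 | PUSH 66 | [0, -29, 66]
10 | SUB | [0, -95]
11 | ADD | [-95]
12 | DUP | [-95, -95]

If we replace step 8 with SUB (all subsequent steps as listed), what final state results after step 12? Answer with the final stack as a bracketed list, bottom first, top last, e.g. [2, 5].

(re-executing from step 8 with the substitution; state before step 8: [0])
8 | SUB | [0]
9 | PUSH 66 | [0, 66]
10 | SUB | [-66]
11 | ADD | [-66]
12 | DUP | [-66, -66]

[-66, -66]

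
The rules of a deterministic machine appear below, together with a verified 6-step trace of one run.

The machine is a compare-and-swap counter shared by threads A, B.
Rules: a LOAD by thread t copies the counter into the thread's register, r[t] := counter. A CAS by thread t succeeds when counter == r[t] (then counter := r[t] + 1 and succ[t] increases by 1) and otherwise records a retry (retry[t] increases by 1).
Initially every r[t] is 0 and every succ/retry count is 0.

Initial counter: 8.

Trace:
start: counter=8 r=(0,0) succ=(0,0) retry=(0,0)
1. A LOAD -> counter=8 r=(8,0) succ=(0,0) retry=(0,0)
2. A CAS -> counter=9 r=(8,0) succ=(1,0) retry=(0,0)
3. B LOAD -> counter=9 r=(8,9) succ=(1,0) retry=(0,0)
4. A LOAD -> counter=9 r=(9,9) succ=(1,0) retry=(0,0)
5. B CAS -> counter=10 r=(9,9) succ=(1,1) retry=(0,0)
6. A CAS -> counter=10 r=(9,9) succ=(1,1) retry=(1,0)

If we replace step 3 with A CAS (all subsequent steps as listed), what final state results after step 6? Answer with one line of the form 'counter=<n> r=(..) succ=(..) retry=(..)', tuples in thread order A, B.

counter=10 r=(9,0) succ=(2,0) retry=(1,1)

(re-executing from step 3 with the substitution; state before step 3: counter=9 r=(8,0) succ=(1,0) retry=(0,0))
3. A CAS -> counter=9 r=(8,0) succ=(1,0) retry=(1,0)
4. A LOAD -> counter=9 r=(9,0) succ=(1,0) retry=(1,0)
5. B CAS -> counter=9 r=(9,0) succ=(1,0) retry=(1,1)
6. A CAS -> counter=10 r=(9,0) succ=(2,0) retry=(1,1)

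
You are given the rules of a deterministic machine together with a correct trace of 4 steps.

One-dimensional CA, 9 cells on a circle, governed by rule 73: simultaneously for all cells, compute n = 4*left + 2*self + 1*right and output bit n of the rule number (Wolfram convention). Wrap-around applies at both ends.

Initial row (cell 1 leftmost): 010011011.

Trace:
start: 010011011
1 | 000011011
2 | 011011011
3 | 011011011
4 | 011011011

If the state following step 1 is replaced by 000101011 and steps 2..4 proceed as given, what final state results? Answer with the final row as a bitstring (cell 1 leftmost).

state after step 1 := 000101011
2 | 010000011
3 | 000111011
4 | 010101011

010101011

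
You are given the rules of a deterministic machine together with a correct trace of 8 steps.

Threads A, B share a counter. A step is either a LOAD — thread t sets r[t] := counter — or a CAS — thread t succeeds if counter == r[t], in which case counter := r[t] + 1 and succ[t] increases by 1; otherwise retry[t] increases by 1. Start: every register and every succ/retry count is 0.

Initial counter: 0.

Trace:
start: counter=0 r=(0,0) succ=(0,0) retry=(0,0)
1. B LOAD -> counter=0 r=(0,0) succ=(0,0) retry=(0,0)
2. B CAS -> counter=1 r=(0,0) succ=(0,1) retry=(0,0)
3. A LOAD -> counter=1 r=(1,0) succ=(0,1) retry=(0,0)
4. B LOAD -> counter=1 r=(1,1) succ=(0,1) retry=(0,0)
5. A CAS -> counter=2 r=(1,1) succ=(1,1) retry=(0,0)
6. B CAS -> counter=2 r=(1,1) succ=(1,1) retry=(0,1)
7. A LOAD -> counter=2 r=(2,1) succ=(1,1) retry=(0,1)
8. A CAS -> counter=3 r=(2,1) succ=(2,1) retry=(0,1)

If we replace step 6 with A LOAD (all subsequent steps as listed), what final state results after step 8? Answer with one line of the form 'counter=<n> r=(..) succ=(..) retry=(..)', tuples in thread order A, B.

counter=3 r=(2,1) succ=(2,1) retry=(0,0)

(re-executing from step 6 with the substitution; state before step 6: counter=2 r=(1,1) succ=(1,1) retry=(0,0))
6. A LOAD -> counter=2 r=(2,1) succ=(1,1) retry=(0,0)
7. A LOAD -> counter=2 r=(2,1) succ=(1,1) retry=(0,0)
8. A CAS -> counter=3 r=(2,1) succ=(2,1) retry=(0,0)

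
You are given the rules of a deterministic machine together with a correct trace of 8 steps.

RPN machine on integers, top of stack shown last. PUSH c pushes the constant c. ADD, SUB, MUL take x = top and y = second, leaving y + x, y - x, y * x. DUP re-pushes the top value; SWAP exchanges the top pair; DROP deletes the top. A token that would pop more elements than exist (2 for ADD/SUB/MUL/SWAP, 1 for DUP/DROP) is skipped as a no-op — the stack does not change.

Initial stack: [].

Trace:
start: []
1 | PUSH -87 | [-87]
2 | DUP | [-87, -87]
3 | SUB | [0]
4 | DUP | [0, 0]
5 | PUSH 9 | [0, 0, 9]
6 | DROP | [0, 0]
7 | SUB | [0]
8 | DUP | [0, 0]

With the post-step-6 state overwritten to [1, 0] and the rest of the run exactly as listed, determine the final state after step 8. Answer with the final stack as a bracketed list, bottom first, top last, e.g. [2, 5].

state after step 6 := [1, 0]
7 | SUB | [1]
8 | DUP | [1, 1]

[1, 1]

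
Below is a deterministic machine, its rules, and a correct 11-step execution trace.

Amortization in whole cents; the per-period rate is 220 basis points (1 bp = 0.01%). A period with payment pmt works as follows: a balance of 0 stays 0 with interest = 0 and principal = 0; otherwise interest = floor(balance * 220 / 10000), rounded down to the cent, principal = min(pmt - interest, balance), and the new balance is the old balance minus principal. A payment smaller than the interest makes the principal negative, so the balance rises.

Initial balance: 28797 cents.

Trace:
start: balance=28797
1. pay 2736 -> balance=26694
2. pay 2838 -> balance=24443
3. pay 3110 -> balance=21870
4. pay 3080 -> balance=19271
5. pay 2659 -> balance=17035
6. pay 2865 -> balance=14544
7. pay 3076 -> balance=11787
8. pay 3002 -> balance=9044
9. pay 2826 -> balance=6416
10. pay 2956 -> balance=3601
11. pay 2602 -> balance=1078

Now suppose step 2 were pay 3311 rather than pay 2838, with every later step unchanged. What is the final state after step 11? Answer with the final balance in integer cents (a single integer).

504

(re-executing from step 2 with the substitution; state before step 2: balance=26694)
2. pay 3311 -> balance=23970
3. pay 3110 -> balance=21387
4. pay 3080 -> balance=18777
5. pay 2659 -> balance=16531
6. pay 2865 -> balance=14029
7. pay 3076 -> balance=11261
8. pay 3002 -> balance=8506
9. pay 2826 -> balance=5867
10. pay 2956 -> balance=3040
11. pay 2602 -> balance=504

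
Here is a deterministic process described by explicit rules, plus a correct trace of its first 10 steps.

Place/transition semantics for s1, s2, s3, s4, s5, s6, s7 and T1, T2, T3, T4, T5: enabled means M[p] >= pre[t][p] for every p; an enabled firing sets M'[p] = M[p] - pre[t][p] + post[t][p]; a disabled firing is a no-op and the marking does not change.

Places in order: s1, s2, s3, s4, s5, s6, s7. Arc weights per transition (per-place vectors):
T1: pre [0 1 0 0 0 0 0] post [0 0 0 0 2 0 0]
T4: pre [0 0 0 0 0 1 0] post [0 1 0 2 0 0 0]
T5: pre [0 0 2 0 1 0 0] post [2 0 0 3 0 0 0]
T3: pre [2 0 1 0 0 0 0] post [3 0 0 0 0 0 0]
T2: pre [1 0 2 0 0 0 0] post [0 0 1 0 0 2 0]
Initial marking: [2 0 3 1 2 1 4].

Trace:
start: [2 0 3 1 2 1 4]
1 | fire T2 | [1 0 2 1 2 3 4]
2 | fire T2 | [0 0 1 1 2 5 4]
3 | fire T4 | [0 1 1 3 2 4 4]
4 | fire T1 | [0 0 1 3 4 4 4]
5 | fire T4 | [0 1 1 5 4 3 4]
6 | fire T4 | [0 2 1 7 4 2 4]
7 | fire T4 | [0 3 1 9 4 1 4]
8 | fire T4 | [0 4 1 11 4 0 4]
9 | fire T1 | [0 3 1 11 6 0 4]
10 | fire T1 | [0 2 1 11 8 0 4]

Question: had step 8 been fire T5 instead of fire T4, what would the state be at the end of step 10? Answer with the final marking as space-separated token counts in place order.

(re-executing from step 8 with the substitution; state before step 8: [0 3 1 9 4 1 4])
8 | fire T5 | [0 3 1 9 4 1 4]
9 | fire T1 | [0 2 1 9 6 1 4]
10 | fire T1 | [0 1 1 9 8 1 4]

0 1 1 9 8 1 4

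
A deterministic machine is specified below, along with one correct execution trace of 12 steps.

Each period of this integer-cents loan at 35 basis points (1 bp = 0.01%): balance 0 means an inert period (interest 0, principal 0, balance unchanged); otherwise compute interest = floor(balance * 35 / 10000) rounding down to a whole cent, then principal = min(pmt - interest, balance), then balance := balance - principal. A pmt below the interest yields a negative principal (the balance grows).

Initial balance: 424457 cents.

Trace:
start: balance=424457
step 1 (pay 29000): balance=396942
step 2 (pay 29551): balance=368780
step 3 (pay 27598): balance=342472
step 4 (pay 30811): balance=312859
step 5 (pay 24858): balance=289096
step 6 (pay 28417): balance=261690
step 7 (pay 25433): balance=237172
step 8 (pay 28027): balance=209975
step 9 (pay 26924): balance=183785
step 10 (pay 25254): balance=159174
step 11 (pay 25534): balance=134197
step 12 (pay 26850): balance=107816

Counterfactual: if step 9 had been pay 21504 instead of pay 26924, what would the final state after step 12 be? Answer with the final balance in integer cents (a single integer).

(re-executing from step 9 with the substitution; state before step 9: balance=209975)
step 9 (pay 21504): balance=189205
step 10 (pay 25254): balance=164613
step 11 (pay 25534): balance=139655
step 12 (pay 26850): balance=113293

113293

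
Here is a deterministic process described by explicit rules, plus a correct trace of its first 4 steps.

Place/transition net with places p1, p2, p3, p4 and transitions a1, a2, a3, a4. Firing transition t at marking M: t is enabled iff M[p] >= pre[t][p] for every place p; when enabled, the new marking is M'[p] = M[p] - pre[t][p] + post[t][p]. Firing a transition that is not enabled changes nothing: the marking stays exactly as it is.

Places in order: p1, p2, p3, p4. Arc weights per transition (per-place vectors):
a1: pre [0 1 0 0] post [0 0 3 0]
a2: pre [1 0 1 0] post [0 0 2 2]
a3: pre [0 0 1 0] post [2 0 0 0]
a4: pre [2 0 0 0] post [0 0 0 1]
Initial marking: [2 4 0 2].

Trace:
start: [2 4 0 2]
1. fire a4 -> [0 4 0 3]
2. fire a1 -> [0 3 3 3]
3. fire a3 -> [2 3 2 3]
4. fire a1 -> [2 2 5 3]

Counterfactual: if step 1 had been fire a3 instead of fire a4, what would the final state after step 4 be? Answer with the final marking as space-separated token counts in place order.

4 2 5 2

(re-executing from step 1 with the substitution; state before step 1: [2 4 0 2])
1. fire a3 -> [2 4 0 2]
2. fire a1 -> [2 3 3 2]
3. fire a3 -> [4 3 2 2]
4. fire a1 -> [4 2 5 2]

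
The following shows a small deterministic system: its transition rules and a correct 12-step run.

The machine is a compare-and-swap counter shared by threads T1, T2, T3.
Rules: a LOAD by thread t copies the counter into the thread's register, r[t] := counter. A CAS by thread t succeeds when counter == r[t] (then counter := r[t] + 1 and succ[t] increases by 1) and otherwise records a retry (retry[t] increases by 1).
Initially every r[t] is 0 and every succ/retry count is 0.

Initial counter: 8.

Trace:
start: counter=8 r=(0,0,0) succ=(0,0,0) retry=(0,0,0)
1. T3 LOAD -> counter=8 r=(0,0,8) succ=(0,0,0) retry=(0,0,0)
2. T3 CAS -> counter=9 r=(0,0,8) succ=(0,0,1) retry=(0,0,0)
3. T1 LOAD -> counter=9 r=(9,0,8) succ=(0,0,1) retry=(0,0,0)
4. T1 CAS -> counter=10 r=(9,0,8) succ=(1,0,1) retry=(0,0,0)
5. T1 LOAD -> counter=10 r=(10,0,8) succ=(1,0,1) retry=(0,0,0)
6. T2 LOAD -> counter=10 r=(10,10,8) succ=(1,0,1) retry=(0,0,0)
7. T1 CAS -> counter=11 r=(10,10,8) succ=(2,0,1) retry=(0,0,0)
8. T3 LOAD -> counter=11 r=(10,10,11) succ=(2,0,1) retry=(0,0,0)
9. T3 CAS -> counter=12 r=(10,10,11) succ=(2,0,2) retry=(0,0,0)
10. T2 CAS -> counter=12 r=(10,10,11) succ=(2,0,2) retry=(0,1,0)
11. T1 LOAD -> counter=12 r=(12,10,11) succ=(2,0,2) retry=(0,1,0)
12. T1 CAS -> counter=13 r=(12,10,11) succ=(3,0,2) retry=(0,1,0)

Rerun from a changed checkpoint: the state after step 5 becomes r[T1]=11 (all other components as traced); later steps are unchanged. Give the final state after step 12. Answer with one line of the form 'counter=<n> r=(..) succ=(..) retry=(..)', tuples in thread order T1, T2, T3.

state after step 5 := counter=10 r=(11,0,8) succ=(1,0,1) retry=(0,0,0)
6. T2 LOAD -> counter=10 r=(11,10,8) succ=(1,0,1) retry=(0,0,0)
7. T1 CAS -> counter=10 r=(11,10,8) succ=(1,0,1) retry=(1,0,0)
8. T3 LOAD -> counter=10 r=(11,10,10) succ=(1,0,1) retry=(1,0,0)
9. T3 CAS -> counter=11 r=(11,10,10) succ=(1,0,2) retry=(1,0,0)
10. T2 CAS -> counter=11 r=(11,10,10) succ=(1,0,2) retry=(1,1,0)
11. T1 LOAD -> counter=11 r=(11,10,10) succ=(1,0,2) retry=(1,1,0)
12. T1 CAS -> counter=12 r=(11,10,10) succ=(2,0,2) retry=(1,1,0)

counter=12 r=(11,10,10) succ=(2,0,2) retry=(1,1,0)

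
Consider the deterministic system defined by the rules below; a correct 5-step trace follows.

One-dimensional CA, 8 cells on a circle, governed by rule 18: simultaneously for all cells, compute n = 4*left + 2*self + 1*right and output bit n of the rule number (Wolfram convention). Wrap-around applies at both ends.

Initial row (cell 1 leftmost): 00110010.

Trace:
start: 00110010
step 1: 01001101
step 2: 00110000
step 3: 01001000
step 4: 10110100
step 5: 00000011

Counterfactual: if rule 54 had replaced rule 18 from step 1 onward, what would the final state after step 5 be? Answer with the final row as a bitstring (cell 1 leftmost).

01100000

(re-executing steps 1..5 under rule 54; state before step 1: 00110010)
step 1: 01001111
step 2: 11110000
step 3: 00001001
step 4: 10011111
step 5: 01100000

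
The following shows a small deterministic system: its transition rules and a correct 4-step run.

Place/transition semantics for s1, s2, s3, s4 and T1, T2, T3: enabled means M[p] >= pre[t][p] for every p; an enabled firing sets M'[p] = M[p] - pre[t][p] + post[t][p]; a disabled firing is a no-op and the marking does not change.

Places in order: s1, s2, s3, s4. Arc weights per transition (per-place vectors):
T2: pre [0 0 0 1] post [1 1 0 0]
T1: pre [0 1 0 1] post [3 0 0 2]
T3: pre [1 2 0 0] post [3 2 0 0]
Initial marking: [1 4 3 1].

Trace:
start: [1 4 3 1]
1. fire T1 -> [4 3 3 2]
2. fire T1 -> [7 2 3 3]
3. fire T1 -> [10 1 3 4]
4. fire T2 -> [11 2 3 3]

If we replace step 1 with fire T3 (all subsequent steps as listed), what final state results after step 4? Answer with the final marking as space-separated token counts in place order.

10 3 3 2

(re-executing from step 1 with the substitution; state before step 1: [1 4 3 1])
1. fire T3 -> [3 4 3 1]
2. fire T1 -> [6 3 3 2]
3. fire T1 -> [9 2 3 3]
4. fire T2 -> [10 3 3 2]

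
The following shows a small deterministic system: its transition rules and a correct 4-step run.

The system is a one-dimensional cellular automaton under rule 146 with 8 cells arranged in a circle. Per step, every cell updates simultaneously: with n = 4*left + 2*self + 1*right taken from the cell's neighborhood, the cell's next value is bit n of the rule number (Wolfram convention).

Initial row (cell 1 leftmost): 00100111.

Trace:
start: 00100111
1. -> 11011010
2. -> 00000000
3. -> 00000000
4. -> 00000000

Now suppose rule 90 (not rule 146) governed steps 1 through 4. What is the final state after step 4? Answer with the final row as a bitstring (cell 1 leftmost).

00000000

(re-executing steps 1..4 under rule 90; state before step 1: 00100111)
1. -> 11011101
2. -> 01010101
3. -> 00000000
4. -> 00000000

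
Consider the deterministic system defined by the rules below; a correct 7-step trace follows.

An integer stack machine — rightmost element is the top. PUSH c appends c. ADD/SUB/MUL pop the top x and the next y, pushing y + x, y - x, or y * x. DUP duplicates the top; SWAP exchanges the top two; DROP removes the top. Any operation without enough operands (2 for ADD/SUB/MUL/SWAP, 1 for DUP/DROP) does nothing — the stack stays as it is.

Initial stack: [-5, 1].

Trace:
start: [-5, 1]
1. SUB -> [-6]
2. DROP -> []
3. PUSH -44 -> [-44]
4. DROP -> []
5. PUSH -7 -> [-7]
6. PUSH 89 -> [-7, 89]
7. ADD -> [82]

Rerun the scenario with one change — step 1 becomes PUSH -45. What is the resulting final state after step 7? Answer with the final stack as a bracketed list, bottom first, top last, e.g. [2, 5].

(re-executing from step 1 with the substitution; state before step 1: [-5, 1])
1. PUSH -45 -> [-5, 1, -45]
2. DROP -> [-5, 1]
3. PUSH -44 -> [-5, 1, -44]
4. DROP -> [-5, 1]
5. PUSH -7 -> [-5, 1, -7]
6. PUSH 89 -> [-5, 1, -7, 89]
7. ADD -> [-5, 1, 82]

[-5, 1, 82]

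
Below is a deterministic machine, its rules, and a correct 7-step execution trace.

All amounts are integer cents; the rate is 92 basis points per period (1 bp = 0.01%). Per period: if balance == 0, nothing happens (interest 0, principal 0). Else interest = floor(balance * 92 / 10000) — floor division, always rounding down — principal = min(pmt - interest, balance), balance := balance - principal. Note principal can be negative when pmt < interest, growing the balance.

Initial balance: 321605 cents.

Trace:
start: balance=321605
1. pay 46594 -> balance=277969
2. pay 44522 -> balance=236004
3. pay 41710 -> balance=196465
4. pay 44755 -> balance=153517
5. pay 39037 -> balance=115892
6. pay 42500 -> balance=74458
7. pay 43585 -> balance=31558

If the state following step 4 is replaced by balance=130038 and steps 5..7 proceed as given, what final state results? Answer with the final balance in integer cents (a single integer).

7425

state after step 4 := balance=130038
5. pay 39037 -> balance=92197
6. pay 42500 -> balance=50545
7. pay 43585 -> balance=7425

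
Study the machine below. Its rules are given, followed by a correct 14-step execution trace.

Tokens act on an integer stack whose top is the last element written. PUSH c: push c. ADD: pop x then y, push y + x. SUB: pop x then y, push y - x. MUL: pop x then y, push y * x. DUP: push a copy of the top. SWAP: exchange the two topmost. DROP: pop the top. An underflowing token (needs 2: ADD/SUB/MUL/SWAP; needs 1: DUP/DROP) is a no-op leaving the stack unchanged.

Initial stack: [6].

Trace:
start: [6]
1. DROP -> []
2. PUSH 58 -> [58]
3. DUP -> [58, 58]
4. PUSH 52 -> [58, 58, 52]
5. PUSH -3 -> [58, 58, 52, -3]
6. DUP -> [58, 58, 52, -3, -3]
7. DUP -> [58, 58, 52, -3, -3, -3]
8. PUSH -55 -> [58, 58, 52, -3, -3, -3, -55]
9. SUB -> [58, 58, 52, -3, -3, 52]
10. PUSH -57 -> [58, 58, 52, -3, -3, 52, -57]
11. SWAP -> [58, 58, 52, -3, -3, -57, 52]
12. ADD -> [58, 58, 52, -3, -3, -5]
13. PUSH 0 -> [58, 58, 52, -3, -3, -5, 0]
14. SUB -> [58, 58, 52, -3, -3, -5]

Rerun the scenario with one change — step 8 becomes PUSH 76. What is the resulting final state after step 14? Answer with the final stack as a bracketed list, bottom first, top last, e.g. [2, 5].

[58, 58, 52, -3, -3, -136]

(re-executing from step 8 with the substitution; state before step 8: [58, 58, 52, -3, -3, -3])
8. PUSH 76 -> [58, 58, 52, -3, -3, -3, 76]
9. SUB -> [58, 58, 52, -3, -3, -79]
10. PUSH -57 -> [58, 58, 52, -3, -3, -79, -57]
11. SWAP -> [58, 58, 52, -3, -3, -57, -79]
12. ADD -> [58, 58, 52, -3, -3, -136]
13. PUSH 0 -> [58, 58, 52, -3, -3, -136, 0]
14. SUB -> [58, 58, 52, -3, -3, -136]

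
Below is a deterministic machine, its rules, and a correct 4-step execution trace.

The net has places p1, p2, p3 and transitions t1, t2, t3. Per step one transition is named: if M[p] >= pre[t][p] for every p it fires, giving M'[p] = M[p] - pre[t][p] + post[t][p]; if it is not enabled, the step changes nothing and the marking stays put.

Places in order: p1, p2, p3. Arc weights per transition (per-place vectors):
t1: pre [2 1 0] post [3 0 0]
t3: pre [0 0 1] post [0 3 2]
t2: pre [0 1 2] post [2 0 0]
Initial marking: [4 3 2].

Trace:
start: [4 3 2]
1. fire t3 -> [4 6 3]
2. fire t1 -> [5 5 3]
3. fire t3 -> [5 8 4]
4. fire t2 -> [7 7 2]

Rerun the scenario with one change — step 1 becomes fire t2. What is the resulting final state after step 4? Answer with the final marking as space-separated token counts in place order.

(re-executing from step 1 with the substitution; state before step 1: [4 3 2])
1. fire t2 -> [6 2 0]
2. fire t1 -> [7 1 0]
3. fire t3 -> [7 1 0]
4. fire t2 -> [7 1 0]

7 1 0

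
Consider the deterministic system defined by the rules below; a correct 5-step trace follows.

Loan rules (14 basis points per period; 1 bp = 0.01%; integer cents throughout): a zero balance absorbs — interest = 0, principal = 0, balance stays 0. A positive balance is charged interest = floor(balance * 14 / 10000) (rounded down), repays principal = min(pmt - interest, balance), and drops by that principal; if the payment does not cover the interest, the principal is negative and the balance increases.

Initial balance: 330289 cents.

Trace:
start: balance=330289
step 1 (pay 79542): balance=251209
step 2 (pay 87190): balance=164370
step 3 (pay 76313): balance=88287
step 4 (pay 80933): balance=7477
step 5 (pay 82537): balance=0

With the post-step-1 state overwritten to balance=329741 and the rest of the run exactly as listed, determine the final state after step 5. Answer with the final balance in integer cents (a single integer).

3922

state after step 1 := balance=329741
step 2 (pay 87190): balance=243012
step 3 (pay 76313): balance=167039
step 4 (pay 80933): balance=86339
step 5 (pay 82537): balance=3922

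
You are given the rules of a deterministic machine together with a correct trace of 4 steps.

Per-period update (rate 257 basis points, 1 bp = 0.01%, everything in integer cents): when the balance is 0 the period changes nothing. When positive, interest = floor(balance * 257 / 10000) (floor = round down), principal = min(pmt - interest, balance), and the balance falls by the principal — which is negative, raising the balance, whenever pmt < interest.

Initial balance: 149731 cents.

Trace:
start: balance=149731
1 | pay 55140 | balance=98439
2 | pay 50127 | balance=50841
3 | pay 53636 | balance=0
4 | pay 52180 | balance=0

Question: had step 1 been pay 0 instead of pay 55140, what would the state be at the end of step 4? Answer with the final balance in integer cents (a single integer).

(re-executing from step 1 with the substitution; state before step 1: balance=149731)
1 | pay 0 | balance=153579
2 | pay 50127 | balance=107398
3 | pay 53636 | balance=56522
4 | pay 52180 | balance=5794

5794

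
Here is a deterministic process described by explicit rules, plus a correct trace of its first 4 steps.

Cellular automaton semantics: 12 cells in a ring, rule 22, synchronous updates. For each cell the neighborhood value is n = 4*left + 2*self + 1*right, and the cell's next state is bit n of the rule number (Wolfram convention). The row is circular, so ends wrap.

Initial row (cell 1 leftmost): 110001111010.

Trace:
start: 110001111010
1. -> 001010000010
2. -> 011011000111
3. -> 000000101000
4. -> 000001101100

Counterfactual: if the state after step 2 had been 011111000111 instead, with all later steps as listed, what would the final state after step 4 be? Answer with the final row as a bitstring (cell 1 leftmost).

state after step 2 := 011111000111
3. -> 000000101000
4. -> 000001101100

000001101100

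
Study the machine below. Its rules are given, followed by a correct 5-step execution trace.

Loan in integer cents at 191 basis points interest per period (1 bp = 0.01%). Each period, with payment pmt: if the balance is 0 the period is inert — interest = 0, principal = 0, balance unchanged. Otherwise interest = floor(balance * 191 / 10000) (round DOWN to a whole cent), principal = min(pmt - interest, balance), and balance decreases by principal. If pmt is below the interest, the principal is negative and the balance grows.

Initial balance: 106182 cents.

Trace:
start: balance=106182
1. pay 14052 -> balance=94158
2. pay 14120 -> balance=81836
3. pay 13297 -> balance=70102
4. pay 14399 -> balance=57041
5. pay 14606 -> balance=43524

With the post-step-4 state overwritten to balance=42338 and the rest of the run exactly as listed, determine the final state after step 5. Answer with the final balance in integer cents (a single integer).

state after step 4 := balance=42338
5. pay 14606 -> balance=28540

28540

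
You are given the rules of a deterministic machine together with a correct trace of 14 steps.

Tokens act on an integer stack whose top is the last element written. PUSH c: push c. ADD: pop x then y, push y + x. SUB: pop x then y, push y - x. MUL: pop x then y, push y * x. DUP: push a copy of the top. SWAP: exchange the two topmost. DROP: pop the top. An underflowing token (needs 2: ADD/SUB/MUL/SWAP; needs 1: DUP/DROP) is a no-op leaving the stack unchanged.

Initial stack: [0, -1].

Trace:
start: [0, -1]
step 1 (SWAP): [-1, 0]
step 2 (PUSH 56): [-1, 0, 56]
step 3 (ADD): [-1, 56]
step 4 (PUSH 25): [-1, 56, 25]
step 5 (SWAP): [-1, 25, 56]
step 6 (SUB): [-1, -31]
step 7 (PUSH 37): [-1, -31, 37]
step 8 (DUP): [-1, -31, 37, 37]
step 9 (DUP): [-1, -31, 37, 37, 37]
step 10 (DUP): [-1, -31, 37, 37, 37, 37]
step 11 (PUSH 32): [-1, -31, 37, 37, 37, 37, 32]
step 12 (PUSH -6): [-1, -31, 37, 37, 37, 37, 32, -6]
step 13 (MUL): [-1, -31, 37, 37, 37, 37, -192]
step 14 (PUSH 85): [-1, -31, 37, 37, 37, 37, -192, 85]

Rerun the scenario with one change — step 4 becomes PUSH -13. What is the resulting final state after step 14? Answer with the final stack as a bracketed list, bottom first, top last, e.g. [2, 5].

[-1, -69, 37, 37, 37, 37, -192, 85]

(re-executing from step 4 with the substitution; state before step 4: [-1, 56])
step 4 (PUSH -13): [-1, 56, -13]
step 5 (SWAP): [-1, -13, 56]
step 6 (SUB): [-1, -69]
step 7 (PUSH 37): [-1, -69, 37]
step 8 (DUP): [-1, -69, 37, 37]
step 9 (DUP): [-1, -69, 37, 37, 37]
step 10 (DUP): [-1, -69, 37, 37, 37, 37]
step 11 (PUSH 32): [-1, -69, 37, 37, 37, 37, 32]
step 12 (PUSH -6): [-1, -69, 37, 37, 37, 37, 32, -6]
step 13 (MUL): [-1, -69, 37, 37, 37, 37, -192]
step 14 (PUSH 85): [-1, -69, 37, 37, 37, 37, -192, 85]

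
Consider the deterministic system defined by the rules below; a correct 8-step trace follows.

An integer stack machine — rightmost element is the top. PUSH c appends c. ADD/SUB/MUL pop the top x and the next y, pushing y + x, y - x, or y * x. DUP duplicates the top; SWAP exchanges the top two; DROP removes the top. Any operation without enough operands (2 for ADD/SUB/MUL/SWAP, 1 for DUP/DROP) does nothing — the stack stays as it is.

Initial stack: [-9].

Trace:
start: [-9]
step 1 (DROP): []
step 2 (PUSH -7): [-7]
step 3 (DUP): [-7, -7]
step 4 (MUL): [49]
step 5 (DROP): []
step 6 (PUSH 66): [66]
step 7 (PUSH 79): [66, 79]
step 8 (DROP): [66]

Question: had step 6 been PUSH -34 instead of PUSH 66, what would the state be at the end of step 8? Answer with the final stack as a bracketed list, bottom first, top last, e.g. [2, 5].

(re-executing from step 6 with the substitution; state before step 6: [])
step 6 (PUSH -34): [-34]
step 7 (PUSH 79): [-34, 79]
step 8 (DROP): [-34]

[-34]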